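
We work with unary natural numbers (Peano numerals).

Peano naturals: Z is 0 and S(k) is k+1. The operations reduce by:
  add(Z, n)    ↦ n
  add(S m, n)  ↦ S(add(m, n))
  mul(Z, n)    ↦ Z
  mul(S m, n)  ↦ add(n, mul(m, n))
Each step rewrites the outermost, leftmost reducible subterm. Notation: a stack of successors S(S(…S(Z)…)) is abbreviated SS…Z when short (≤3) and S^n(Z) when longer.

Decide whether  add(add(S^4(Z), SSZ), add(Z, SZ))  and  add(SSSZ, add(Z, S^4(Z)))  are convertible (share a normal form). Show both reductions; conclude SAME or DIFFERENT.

Answer: SAME — A ⇓ S^7(Z), B ⇓ S^7(Z)

Derivation:
Term A:
  start: add(add(S^4(Z), SSZ), add(Z, SZ))
  [1] add(S(add(SSSZ, SSZ)), add(Z, SZ))
  [2] S(add(add(SSSZ, SSZ), add(Z, SZ)))
  [3] S(add(S(add(SSZ, SSZ)), add(Z, SZ)))
  [4] S(S(add(add(SSZ, SSZ), add(Z, SZ))))
  [5] S(S(add(S(add(SZ, SSZ)), add(Z, SZ))))
  [6] S(S(S(add(add(SZ, SSZ), add(Z, SZ)))))
  [7] S(S(S(add(S(add(Z, SSZ)), add(Z, SZ)))))
  [8] S(S(S(S(add(add(Z, SSZ), add(Z, SZ))))))
  [9] S(S(S(S(add(SSZ, add(Z, SZ))))))
  [10] S(S(S(S(S(add(SZ, add(Z, SZ)))))))
  [11] S(S(S(S(S(S(add(Z, add(Z, SZ))))))))
  [12] S(S(S(S(S(S(add(Z, SZ)))))))
  [13] S^7(Z)

Term B:
  start: add(SSSZ, add(Z, S^4(Z)))
  [1] S(add(SSZ, add(Z, S^4(Z))))
  [2] S(S(add(SZ, add(Z, S^4(Z)))))
  [3] S(S(S(add(Z, add(Z, S^4(Z))))))
  [4] S(S(S(add(Z, S^4(Z)))))
  [5] S^7(Z)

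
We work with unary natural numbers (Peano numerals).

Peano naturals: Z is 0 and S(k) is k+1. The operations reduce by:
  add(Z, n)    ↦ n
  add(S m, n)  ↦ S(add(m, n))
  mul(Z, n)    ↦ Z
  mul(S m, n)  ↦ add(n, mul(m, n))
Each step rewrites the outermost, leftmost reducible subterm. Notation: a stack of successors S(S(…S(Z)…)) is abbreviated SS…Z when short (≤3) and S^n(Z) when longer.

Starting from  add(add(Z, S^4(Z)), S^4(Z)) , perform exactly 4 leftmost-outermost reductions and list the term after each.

Answer: after 4 steps: S(S(S(add(SZ, S^4(Z)))))

Working:
  start: add(add(Z, S^4(Z)), S^4(Z))
  step 1: add(S^4(Z), S^4(Z))
  step 2: S(add(SSSZ, S^4(Z)))
  step 3: S(S(add(SSZ, S^4(Z))))
  step 4: S(S(S(add(SZ, S^4(Z)))))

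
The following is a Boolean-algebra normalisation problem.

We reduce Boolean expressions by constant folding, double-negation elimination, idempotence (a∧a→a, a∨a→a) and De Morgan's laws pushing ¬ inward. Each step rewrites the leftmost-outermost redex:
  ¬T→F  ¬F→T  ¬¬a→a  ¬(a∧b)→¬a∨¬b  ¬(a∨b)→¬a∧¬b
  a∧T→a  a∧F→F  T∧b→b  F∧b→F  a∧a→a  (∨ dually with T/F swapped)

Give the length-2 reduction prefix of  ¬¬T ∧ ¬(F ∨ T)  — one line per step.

  start: ¬¬T ∧ ¬(F ∨ T)
  →1  T ∧ ¬(F ∨ T)
  →2  ¬(F ∨ T)

Answer: after 2 steps: ¬(F ∨ T)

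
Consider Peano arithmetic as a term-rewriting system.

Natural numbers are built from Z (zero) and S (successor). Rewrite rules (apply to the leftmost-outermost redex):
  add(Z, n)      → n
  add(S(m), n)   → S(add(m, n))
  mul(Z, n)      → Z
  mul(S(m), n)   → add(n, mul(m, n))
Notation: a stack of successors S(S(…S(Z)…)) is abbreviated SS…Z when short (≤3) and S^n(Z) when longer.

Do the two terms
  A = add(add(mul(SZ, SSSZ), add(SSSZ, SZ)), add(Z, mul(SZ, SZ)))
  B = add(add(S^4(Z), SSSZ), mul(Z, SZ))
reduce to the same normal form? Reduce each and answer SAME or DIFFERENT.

Term A:
  start: add(add(mul(SZ, SSSZ), add(SSSZ, SZ)), add(Z, mul(SZ, SZ)))
  →1  add(add(add(SSSZ, mul(Z, SSSZ)), add(SSSZ, SZ)), add(Z, mul(SZ, SZ)))
  →2  add(add(S(add(SSZ, mul(Z, SSSZ))), add(SSSZ, SZ)), add(Z, mul(SZ, SZ)))
  →3  add(S(add(add(SSZ, mul(Z, SSSZ)), add(SSSZ, SZ))), add(Z, mul(SZ, SZ)))
  →4  S(add(add(add(SSZ, mul(Z, SSSZ)), add(SSSZ, SZ)), add(Z, mul(SZ, SZ))))
  →5  S(add(add(S(add(SZ, mul(Z, SSSZ))), add(SSSZ, SZ)), add(Z, mul(SZ, SZ))))
  →6  S(add(S(add(add(SZ, mul(Z, SSSZ)), add(SSSZ, SZ))), add(Z, mul(SZ, SZ))))
  →7  S(S(add(add(add(SZ, mul(Z, SSSZ)), add(SSSZ, SZ)), add(Z, mul(SZ, SZ)))))
  →8  S(S(add(add(S(add(Z, mul(Z, SSSZ))), add(SSSZ, SZ)), add(Z, mul(SZ, SZ)))))
  →9  S(S(add(S(add(add(Z, mul(Z, SSSZ)), add(SSSZ, SZ))), add(Z, mul(SZ, SZ)))))
  →10  S(S(S(add(add(add(Z, mul(Z, SSSZ)), add(SSSZ, SZ)), add(Z, mul(SZ, SZ))))))
  →11  S(S(S(add(add(mul(Z, SSSZ), add(SSSZ, SZ)), add(Z, mul(SZ, SZ))))))
  →12  S(S(S(add(add(Z, add(SSSZ, SZ)), add(Z, mul(SZ, SZ))))))
  →13  S(S(S(add(add(SSSZ, SZ), add(Z, mul(SZ, SZ))))))
  →14  S(S(S(add(S(add(SSZ, SZ)), add(Z, mul(SZ, SZ))))))
  →15  S(S(S(S(add(add(SSZ, SZ), add(Z, mul(SZ, SZ)))))))
  →16  S(S(S(S(add(S(add(SZ, SZ)), add(Z, mul(SZ, SZ)))))))
  →17  S(S(S(S(S(add(add(SZ, SZ), add(Z, mul(SZ, SZ))))))))
  →18  S(S(S(S(S(add(S(add(Z, SZ)), add(Z, mul(SZ, SZ))))))))
  →19  S(S(S(S(S(S(add(add(Z, SZ), add(Z, mul(SZ, SZ)))))))))
  →20  S(S(S(S(S(S(add(SZ, add(Z, mul(SZ, SZ)))))))))
  →21  S(S(S(S(S(S(S(add(Z, add(Z, mul(SZ, SZ))))))))))
  →22  S(S(S(S(S(S(S(add(Z, mul(SZ, SZ)))))))))
  →23  S(S(S(S(S(S(S(mul(SZ, SZ))))))))
  →24  S(S(S(S(S(S(S(add(SZ, mul(Z, SZ)))))))))
  →25  S(S(S(S(S(S(S(S(add(Z, mul(Z, SZ))))))))))
  →26  S(S(S(S(S(S(S(S(mul(Z, SZ)))))))))
  →27  S^8(Z)

Term B:
  start: add(add(S^4(Z), SSSZ), mul(Z, SZ))
  →1  add(S(add(SSSZ, SSSZ)), mul(Z, SZ))
  →2  S(add(add(SSSZ, SSSZ), mul(Z, SZ)))
  →3  S(add(S(add(SSZ, SSSZ)), mul(Z, SZ)))
  →4  S(S(add(add(SSZ, SSSZ), mul(Z, SZ))))
  →5  S(S(add(S(add(SZ, SSSZ)), mul(Z, SZ))))
  →6  S(S(S(add(add(SZ, SSSZ), mul(Z, SZ)))))
  →7  S(S(S(add(S(add(Z, SSSZ)), mul(Z, SZ)))))
  →8  S(S(S(S(add(add(Z, SSSZ), mul(Z, SZ))))))
  →9  S(S(S(S(add(SSSZ, mul(Z, SZ))))))
  →10  S(S(S(S(S(add(SSZ, mul(Z, SZ)))))))
  →11  S(S(S(S(S(S(add(SZ, mul(Z, SZ))))))))
  →12  S(S(S(S(S(S(S(add(Z, mul(Z, SZ)))))))))
  →13  S(S(S(S(S(S(S(mul(Z, SZ))))))))
  →14  S^7(Z)

Answer: DIFFERENT — A ⇓ S^8(Z), B ⇓ S^7(Z)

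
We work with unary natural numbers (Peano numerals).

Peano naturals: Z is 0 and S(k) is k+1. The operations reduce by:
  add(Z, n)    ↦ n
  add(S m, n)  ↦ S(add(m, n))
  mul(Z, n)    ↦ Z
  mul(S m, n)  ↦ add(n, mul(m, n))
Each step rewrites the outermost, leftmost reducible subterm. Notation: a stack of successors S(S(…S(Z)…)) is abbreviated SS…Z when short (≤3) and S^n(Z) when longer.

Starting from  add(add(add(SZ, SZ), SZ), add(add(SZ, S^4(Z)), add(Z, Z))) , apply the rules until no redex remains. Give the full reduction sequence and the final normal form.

Answer: normal form = S^8(Z)  (in 18 steps)

Reduction:
  start: add(add(add(SZ, SZ), SZ), add(add(SZ, S^4(Z)), add(Z, Z)))
  →1  add(add(S(add(Z, SZ)), SZ), add(add(SZ, S^4(Z)), add(Z, Z)))
  →2  add(S(add(add(Z, SZ), SZ)), add(add(SZ, S^4(Z)), add(Z, Z)))
  →3  S(add(add(add(Z, SZ), SZ), add(add(SZ, S^4(Z)), add(Z, Z))))
  →4  S(add(add(SZ, SZ), add(add(SZ, S^4(Z)), add(Z, Z))))
  →5  S(add(S(add(Z, SZ)), add(add(SZ, S^4(Z)), add(Z, Z))))
  →6  S(S(add(add(Z, SZ), add(add(SZ, S^4(Z)), add(Z, Z)))))
  →7  S(S(add(SZ, add(add(SZ, S^4(Z)), add(Z, Z)))))
  →8  S(S(S(add(Z, add(add(SZ, S^4(Z)), add(Z, Z))))))
  →9  S(S(S(add(add(SZ, S^4(Z)), add(Z, Z)))))
  →10  S(S(S(add(S(add(Z, S^4(Z))), add(Z, Z)))))
  →11  S(S(S(S(add(add(Z, S^4(Z)), add(Z, Z))))))
  →12  S(S(S(S(add(S^4(Z), add(Z, Z))))))
  →13  S(S(S(S(S(add(SSSZ, add(Z, Z)))))))
  →14  S(S(S(S(S(S(add(SSZ, add(Z, Z))))))))
  →15  S(S(S(S(S(S(S(add(SZ, add(Z, Z)))))))))
  →16  S(S(S(S(S(S(S(S(add(Z, add(Z, Z))))))))))
  →17  S(S(S(S(S(S(S(S(add(Z, Z)))))))))
  →18  S^8(Z)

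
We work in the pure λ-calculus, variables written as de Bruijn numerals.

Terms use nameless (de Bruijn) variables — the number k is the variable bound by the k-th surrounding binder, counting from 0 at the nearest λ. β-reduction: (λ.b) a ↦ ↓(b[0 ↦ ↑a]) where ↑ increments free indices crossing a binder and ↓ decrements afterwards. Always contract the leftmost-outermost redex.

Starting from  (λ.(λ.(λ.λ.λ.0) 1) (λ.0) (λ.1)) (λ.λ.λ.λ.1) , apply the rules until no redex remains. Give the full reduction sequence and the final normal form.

  start: (λ.(λ.(λ.λ.λ.0) 1) (λ.0) (λ.1)) (λ.λ.λ.λ.1)
  step 1: (λ.(λ.λ.λ.0) (λ.λ.λ.λ.1)) (λ.0) (λ.λ.λ.λ.λ.1)
  step 2: (λ.λ.λ.0) (λ.λ.λ.λ.1) (λ.λ.λ.λ.λ.1)
  step 3: (λ.λ.0) (λ.λ.λ.λ.λ.1)
  step 4: λ.0

Answer: normal form = λ.0  (in 4 steps)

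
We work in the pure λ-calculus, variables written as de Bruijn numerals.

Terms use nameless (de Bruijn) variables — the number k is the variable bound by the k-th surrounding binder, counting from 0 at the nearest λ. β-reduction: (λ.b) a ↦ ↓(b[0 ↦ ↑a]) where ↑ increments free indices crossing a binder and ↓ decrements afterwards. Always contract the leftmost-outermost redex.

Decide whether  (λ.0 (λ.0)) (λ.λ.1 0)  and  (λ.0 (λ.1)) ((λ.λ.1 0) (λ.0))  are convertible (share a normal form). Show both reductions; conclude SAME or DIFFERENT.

Answer: DIFFERENT — A ⇓ λ.0, B ⇓ λ.λ.0

Reduction:
Term A:
  start: (λ.0 (λ.0)) (λ.λ.1 0)
  →1  (λ.λ.1 0) (λ.0)
  →2  λ.(λ.0) 0
  →3  λ.0

Term B:
  start: (λ.0 (λ.1)) ((λ.λ.1 0) (λ.0))
  →1  (λ.λ.1 0) (λ.0) (λ.(λ.λ.1 0) (λ.0))
  →2  (λ.(λ.0) 0) (λ.(λ.λ.1 0) (λ.0))
  →3  (λ.0) (λ.(λ.λ.1 0) (λ.0))
  →4  λ.(λ.λ.1 0) (λ.0)
  →5  λ.λ.(λ.0) 0
  →6  λ.λ.0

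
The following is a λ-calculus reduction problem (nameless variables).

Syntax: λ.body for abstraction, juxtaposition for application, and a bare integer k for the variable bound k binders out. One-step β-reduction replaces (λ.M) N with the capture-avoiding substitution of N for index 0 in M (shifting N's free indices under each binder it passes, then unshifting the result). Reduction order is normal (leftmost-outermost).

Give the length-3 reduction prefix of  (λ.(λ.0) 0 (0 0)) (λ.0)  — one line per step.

Answer: after 3 steps: (λ.0) (λ.0)

Derivation:
  start: (λ.(λ.0) 0 (0 0)) (λ.0)
  [1] (λ.0) (λ.0) ((λ.0) (λ.0))
  [2] (λ.0) ((λ.0) (λ.0))
  [3] (λ.0) (λ.0)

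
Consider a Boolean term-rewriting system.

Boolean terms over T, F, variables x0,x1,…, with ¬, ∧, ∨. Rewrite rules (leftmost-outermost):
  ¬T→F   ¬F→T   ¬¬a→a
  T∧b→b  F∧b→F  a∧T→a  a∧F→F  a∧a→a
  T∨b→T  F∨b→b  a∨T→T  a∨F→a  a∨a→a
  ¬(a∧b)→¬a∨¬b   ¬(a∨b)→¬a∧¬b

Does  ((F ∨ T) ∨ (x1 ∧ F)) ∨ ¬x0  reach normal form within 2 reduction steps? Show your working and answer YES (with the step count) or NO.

Answer: NO — after 2 steps the term is T ∨ ¬x0, not yet normal

Working:
  start: ((F ∨ T) ∨ (x1 ∧ F)) ∨ ¬x0
  →1  (T ∨ (x1 ∧ F)) ∨ ¬x0
  →2  T ∨ ¬x0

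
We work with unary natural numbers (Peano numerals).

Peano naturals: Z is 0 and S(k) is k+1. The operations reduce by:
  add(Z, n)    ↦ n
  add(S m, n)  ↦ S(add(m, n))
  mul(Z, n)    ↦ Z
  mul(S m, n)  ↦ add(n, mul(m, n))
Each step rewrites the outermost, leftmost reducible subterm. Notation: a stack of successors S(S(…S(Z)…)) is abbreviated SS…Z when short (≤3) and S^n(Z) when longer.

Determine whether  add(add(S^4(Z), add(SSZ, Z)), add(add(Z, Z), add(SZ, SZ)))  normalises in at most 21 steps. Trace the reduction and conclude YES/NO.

  start: add(add(S^4(Z), add(SSZ, Z)), add(add(Z, Z), add(SZ, SZ)))
  [1] add(S(add(SSSZ, add(SSZ, Z))), add(add(Z, Z), add(SZ, SZ)))
  [2] S(add(add(SSSZ, add(SSZ, Z)), add(add(Z, Z), add(SZ, SZ))))
  [3] S(add(S(add(SSZ, add(SSZ, Z))), add(add(Z, Z), add(SZ, SZ))))
  [4] S(S(add(add(SSZ, add(SSZ, Z)), add(add(Z, Z), add(SZ, SZ)))))
  [5] S(S(add(S(add(SZ, add(SSZ, Z))), add(add(Z, Z), add(SZ, SZ)))))
  [6] S(S(S(add(add(SZ, add(SSZ, Z)), add(add(Z, Z), add(SZ, SZ))))))
  [7] S(S(S(add(S(add(Z, add(SSZ, Z))), add(add(Z, Z), add(SZ, SZ))))))
  [8] S(S(S(S(add(add(Z, add(SSZ, Z)), add(add(Z, Z), add(SZ, SZ)))))))
  [9] S(S(S(S(add(add(SSZ, Z), add(add(Z, Z), add(SZ, SZ)))))))
  [10] S(S(S(S(add(S(add(SZ, Z)), add(add(Z, Z), add(SZ, SZ)))))))
  [11] S(S(S(S(S(add(add(SZ, Z), add(add(Z, Z), add(SZ, SZ))))))))
  [12] S(S(S(S(S(add(S(add(Z, Z)), add(add(Z, Z), add(SZ, SZ))))))))
  [13] S(S(S(S(S(S(add(add(Z, Z), add(add(Z, Z), add(SZ, SZ)))))))))
  [14] S(S(S(S(S(S(add(Z, add(add(Z, Z), add(SZ, SZ)))))))))
  [15] S(S(S(S(S(S(add(add(Z, Z), add(SZ, SZ))))))))
  [16] S(S(S(S(S(S(add(Z, add(SZ, SZ))))))))
  [17] S(S(S(S(S(S(add(SZ, SZ)))))))
  [18] S(S(S(S(S(S(S(add(Z, SZ))))))))
  [19] S^8(Z)

Answer: YES — reaches normal form S^8(Z) in 19 ≤ 21 steps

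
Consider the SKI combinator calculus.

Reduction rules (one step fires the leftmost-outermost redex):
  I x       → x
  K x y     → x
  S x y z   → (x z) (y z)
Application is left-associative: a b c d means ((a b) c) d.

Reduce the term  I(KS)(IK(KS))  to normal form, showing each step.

Answer: normal form = S  (in 2 steps)

Derivation:
  start: I(KS)(IK(KS))
  step 1: KS(IK(KS))
  step 2: S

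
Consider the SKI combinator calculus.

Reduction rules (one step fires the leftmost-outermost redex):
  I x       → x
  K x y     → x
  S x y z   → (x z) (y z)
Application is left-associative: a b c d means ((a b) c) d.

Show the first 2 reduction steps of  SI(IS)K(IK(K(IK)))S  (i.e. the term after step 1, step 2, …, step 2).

  start: SI(IS)K(IK(K(IK)))S
  step 1: IK(ISK)(IK(K(IK)))S
  step 2: K(ISK)(IK(K(IK)))S

Answer: after 2 steps: K(ISK)(IK(K(IK)))S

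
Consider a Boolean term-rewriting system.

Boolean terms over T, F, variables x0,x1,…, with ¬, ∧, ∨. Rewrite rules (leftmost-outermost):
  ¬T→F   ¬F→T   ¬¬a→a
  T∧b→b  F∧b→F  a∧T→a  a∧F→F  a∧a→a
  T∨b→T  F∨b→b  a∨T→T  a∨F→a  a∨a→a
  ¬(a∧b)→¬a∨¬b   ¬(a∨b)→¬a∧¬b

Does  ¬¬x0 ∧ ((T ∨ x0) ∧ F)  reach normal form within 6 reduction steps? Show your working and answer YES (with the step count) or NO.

Answer: YES — reaches normal form F in 3 ≤ 6 steps

Reduction:
  start: ¬¬x0 ∧ ((T ∨ x0) ∧ F)
  [1] x0 ∧ ((T ∨ x0) ∧ F)
  [2] x0 ∧ F
  [3] F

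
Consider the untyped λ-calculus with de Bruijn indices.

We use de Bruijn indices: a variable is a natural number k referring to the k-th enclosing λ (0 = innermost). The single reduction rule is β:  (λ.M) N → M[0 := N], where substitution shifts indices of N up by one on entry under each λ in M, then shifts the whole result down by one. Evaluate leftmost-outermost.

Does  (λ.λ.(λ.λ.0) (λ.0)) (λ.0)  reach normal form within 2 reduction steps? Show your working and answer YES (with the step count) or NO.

  start: (λ.λ.(λ.λ.0) (λ.0)) (λ.0)
  step 1: λ.(λ.λ.0) (λ.0)
  step 2: λ.λ.0

Answer: YES — reaches normal form λ.λ.0 in 2 ≤ 2 steps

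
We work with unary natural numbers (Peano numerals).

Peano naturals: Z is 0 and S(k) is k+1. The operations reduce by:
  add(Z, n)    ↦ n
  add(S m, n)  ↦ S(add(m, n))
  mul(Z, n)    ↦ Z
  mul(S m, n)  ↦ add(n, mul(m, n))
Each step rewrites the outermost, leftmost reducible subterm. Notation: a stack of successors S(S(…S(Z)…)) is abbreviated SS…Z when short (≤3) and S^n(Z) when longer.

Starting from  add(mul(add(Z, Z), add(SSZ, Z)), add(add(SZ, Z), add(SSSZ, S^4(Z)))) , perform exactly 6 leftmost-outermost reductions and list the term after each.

  start: add(mul(add(Z, Z), add(SSZ, Z)), add(add(SZ, Z), add(SSSZ, S^4(Z))))
  →1  add(mul(Z, add(SSZ, Z)), add(add(SZ, Z), add(SSSZ, S^4(Z))))
  →2  add(Z, add(add(SZ, Z), add(SSSZ, S^4(Z))))
  →3  add(add(SZ, Z), add(SSSZ, S^4(Z)))
  →4  add(S(add(Z, Z)), add(SSSZ, S^4(Z)))
  →5  S(add(add(Z, Z), add(SSSZ, S^4(Z))))
  →6  S(add(Z, add(SSSZ, S^4(Z))))

Answer: after 6 steps: S(add(Z, add(SSSZ, S^4(Z))))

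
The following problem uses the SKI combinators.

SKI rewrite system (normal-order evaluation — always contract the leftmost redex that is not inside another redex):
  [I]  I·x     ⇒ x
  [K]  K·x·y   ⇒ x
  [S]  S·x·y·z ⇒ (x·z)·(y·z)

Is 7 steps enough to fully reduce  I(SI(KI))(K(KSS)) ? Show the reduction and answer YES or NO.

  start: I(SI(KI))(K(KSS))
  [1] SI(KI)(K(KSS))
  [2] I(K(KSS))(KI(K(KSS)))
  [3] K(KSS)(KI(K(KSS)))
  [4] KSS
  [5] S

Answer: YES — reaches normal form S in 5 ≤ 7 steps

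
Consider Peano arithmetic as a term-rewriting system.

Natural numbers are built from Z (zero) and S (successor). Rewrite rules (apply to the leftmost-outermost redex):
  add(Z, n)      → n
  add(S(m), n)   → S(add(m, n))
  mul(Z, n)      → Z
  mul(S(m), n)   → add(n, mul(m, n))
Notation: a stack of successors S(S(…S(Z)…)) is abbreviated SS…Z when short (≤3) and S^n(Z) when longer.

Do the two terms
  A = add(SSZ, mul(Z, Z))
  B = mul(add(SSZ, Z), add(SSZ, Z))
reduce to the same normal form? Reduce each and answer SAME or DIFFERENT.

Answer: DIFFERENT — A ⇓ SSZ, B ⇓ S^4(Z)

Derivation:
Term A:
  start: add(SSZ, mul(Z, Z))
  step 1: S(add(SZ, mul(Z, Z)))
  step 2: S(S(add(Z, mul(Z, Z))))
  step 3: S(S(mul(Z, Z)))
  step 4: SSZ

Term B:
  start: mul(add(SSZ, Z), add(SSZ, Z))
  step 1: mul(S(add(SZ, Z)), add(SSZ, Z))
  step 2: add(add(SSZ, Z), mul(add(SZ, Z), add(SSZ, Z)))
  step 3: add(S(add(SZ, Z)), mul(add(SZ, Z), add(SSZ, Z)))
  step 4: S(add(add(SZ, Z), mul(add(SZ, Z), add(SSZ, Z))))
  step 5: S(add(S(add(Z, Z)), mul(add(SZ, Z), add(SSZ, Z))))
  step 6: S(S(add(add(Z, Z), mul(add(SZ, Z), add(SSZ, Z)))))
  step 7: S(S(add(Z, mul(add(SZ, Z), add(SSZ, Z)))))
  step 8: S(S(mul(add(SZ, Z), add(SSZ, Z))))
  step 9: S(S(mul(S(add(Z, Z)), add(SSZ, Z))))
  step 10: S(S(add(add(SSZ, Z), mul(add(Z, Z), add(SSZ, Z)))))
  step 11: S(S(add(S(add(SZ, Z)), mul(add(Z, Z), add(SSZ, Z)))))
  step 12: S(S(S(add(add(SZ, Z), mul(add(Z, Z), add(SSZ, Z))))))
  step 13: S(S(S(add(S(add(Z, Z)), mul(add(Z, Z), add(SSZ, Z))))))
  step 14: S(S(S(S(add(add(Z, Z), mul(add(Z, Z), add(SSZ, Z)))))))
  step 15: S(S(S(S(add(Z, mul(add(Z, Z), add(SSZ, Z)))))))
  step 16: S(S(S(S(mul(add(Z, Z), add(SSZ, Z))))))
  step 17: S(S(S(S(mul(Z, add(SSZ, Z))))))
  step 18: S^4(Z)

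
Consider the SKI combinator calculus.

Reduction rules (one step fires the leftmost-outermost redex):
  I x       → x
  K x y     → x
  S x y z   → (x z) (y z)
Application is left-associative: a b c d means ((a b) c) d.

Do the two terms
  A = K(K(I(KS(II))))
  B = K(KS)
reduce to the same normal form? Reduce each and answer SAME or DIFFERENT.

Answer: SAME — A ⇓ K(KS), B ⇓ K(KS)

Working:
Term A:
  start: K(K(I(KS(II))))
  [1] K(K(KS(II)))
  [2] K(KS)

Term B:
  start: K(KS)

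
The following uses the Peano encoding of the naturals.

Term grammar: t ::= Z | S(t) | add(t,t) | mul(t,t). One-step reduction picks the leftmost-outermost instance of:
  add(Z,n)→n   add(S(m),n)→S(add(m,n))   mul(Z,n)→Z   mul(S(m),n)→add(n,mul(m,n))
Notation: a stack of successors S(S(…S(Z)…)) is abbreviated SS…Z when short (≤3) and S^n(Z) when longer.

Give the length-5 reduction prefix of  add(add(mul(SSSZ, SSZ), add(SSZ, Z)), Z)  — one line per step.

Answer: after 5 steps: S(add(add(S(add(Z, mul(SSZ, SSZ))), add(SSZ, Z)), Z))

Working:
  start: add(add(mul(SSSZ, SSZ), add(SSZ, Z)), Z)
  →1  add(add(add(SSZ, mul(SSZ, SSZ)), add(SSZ, Z)), Z)
  →2  add(add(S(add(SZ, mul(SSZ, SSZ))), add(SSZ, Z)), Z)
  →3  add(S(add(add(SZ, mul(SSZ, SSZ)), add(SSZ, Z))), Z)
  →4  S(add(add(add(SZ, mul(SSZ, SSZ)), add(SSZ, Z)), Z))
  →5  S(add(add(S(add(Z, mul(SSZ, SSZ))), add(SSZ, Z)), Z))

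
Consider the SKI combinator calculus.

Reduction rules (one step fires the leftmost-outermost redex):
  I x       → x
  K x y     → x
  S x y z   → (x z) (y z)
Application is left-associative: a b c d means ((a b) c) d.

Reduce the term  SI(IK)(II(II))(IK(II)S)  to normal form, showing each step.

Answer: normal form = I  (in 11 steps)

Reduction:
  start: SI(IK)(II(II))(IK(II)S)
  step 1: I(II(II))(IK(II(II)))(IK(II)S)
  step 2: II(II)(IK(II(II)))(IK(II)S)
  step 3: I(II)(IK(II(II)))(IK(II)S)
  step 4: II(IK(II(II)))(IK(II)S)
  step 5: I(IK(II(II)))(IK(II)S)
  step 6: IK(II(II))(IK(II)S)
  step 7: K(II(II))(IK(II)S)
  step 8: II(II)
  step 9: I(II)
  step 10: II
  step 11: I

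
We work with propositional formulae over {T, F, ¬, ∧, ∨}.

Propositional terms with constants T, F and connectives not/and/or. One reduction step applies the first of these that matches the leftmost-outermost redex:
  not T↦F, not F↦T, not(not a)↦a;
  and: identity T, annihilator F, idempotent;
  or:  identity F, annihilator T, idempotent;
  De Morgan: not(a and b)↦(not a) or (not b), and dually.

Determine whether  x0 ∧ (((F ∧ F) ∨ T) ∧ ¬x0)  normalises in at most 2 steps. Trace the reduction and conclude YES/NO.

  start: x0 ∧ (((F ∧ F) ∨ T) ∧ ¬x0)
  →1  x0 ∧ (T ∧ ¬x0)
  →2  x0 ∧ ¬x0

Answer: YES — reaches normal form x0 ∧ ¬x0 in 2 ≤ 2 steps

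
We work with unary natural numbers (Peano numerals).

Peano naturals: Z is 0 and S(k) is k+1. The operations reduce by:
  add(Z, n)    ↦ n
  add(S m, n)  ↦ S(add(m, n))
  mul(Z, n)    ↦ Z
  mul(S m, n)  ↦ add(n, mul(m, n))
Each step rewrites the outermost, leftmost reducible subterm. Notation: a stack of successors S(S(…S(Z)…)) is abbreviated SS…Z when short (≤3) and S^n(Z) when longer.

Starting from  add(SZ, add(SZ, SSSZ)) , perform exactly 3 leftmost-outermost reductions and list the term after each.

  start: add(SZ, add(SZ, SSSZ))
  step 1: S(add(Z, add(SZ, SSSZ)))
  step 2: S(add(SZ, SSSZ))
  step 3: S(S(add(Z, SSSZ)))

Answer: after 3 steps: S(S(add(Z, SSSZ)))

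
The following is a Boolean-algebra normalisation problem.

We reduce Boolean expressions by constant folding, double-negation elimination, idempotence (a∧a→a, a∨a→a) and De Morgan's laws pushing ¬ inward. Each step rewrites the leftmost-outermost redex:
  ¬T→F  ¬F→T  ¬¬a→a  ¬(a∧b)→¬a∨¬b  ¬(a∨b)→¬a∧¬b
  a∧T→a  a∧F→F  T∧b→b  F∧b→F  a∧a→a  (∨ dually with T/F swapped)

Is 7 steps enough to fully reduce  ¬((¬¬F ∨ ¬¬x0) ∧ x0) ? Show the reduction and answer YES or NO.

Answer: YES — reaches normal form ¬x0 in 7 ≤ 7 steps

Reduction:
  start: ¬((¬¬F ∨ ¬¬x0) ∧ x0)
  [1] ¬(¬¬F ∨ ¬¬x0) ∨ ¬x0
  [2] (¬¬¬F ∧ ¬¬¬x0) ∨ ¬x0
  [3] (¬F ∧ ¬¬¬x0) ∨ ¬x0
  [4] (T ∧ ¬¬¬x0) ∨ ¬x0
  [5] ¬¬¬x0 ∨ ¬x0
  [6] ¬x0 ∨ ¬x0
  [7] ¬x0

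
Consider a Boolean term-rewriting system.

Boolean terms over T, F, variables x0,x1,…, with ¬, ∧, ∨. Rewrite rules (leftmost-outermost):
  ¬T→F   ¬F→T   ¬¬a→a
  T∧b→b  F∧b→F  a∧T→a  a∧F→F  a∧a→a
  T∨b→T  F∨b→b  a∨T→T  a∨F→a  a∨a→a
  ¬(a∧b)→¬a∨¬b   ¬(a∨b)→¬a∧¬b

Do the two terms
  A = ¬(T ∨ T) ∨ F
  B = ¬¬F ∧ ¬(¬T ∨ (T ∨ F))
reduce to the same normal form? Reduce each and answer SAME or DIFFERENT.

Term A:
  start: ¬(T ∨ T) ∨ F
  [1] ¬(T ∨ T)
  [2] ¬T ∧ ¬T
  [3] ¬T
  [4] F

Term B:
  start: ¬¬F ∧ ¬(¬T ∨ (T ∨ F))
  [1] F ∧ ¬(¬T ∨ (T ∨ F))
  [2] F

Answer: SAME — A ⇓ F, B ⇓ F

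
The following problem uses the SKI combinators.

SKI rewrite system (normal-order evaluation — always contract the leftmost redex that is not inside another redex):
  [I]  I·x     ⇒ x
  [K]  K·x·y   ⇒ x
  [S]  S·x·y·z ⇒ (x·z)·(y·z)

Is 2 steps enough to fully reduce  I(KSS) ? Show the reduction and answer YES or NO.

Answer: YES — reaches normal form S in 2 ≤ 2 steps

Reduction:
  start: I(KSS)
  step 1: KSS
  step 2: S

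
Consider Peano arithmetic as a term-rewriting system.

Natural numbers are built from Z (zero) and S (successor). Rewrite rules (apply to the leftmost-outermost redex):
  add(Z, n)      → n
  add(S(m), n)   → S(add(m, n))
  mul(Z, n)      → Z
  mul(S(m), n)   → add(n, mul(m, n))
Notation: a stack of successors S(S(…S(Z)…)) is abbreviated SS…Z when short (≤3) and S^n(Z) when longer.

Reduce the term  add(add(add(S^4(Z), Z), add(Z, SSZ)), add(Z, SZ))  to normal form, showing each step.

Answer: normal form = S^7(Z)  (in 19 steps)

Reduction:
  start: add(add(add(S^4(Z), Z), add(Z, SSZ)), add(Z, SZ))
  →1  add(add(S(add(SSSZ, Z)), add(Z, SSZ)), add(Z, SZ))
  →2  add(S(add(add(SSSZ, Z), add(Z, SSZ))), add(Z, SZ))
  →3  S(add(add(add(SSSZ, Z), add(Z, SSZ)), add(Z, SZ)))
  →4  S(add(add(S(add(SSZ, Z)), add(Z, SSZ)), add(Z, SZ)))
  →5  S(add(S(add(add(SSZ, Z), add(Z, SSZ))), add(Z, SZ)))
  →6  S(S(add(add(add(SSZ, Z), add(Z, SSZ)), add(Z, SZ))))
  →7  S(S(add(add(S(add(SZ, Z)), add(Z, SSZ)), add(Z, SZ))))
  →8  S(S(add(S(add(add(SZ, Z), add(Z, SSZ))), add(Z, SZ))))
  →9  S(S(S(add(add(add(SZ, Z), add(Z, SSZ)), add(Z, SZ)))))
  →10  S(S(S(add(add(S(add(Z, Z)), add(Z, SSZ)), add(Z, SZ)))))
  →11  S(S(S(add(S(add(add(Z, Z), add(Z, SSZ))), add(Z, SZ)))))
  →12  S(S(S(S(add(add(add(Z, Z), add(Z, SSZ)), add(Z, SZ))))))
  →13  S(S(S(S(add(add(Z, add(Z, SSZ)), add(Z, SZ))))))
  →14  S(S(S(S(add(add(Z, SSZ), add(Z, SZ))))))
  →15  S(S(S(S(add(SSZ, add(Z, SZ))))))
  →16  S(S(S(S(S(add(SZ, add(Z, SZ)))))))
  →17  S(S(S(S(S(S(add(Z, add(Z, SZ))))))))
  →18  S(S(S(S(S(S(add(Z, SZ)))))))
  →19  S^7(Z)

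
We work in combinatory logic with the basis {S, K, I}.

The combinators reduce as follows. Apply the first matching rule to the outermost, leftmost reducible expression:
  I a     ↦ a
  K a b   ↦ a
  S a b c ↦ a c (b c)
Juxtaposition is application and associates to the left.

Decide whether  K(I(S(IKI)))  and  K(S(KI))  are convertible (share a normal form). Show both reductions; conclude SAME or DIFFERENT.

Answer: SAME — A ⇓ K(S(KI)), B ⇓ K(S(KI))

Reduction:
Term A:
  start: K(I(S(IKI)))
  [1] K(S(IKI))
  [2] K(S(KI))

Term B:
  start: K(S(KI))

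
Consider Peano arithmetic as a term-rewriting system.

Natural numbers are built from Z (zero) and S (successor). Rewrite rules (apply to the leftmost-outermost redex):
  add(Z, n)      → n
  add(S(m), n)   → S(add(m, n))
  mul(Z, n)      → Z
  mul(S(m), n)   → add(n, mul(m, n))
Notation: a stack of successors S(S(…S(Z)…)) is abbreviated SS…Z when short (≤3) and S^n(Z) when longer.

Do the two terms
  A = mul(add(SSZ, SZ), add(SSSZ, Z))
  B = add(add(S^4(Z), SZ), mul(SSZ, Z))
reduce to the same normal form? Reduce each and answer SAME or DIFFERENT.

Answer: DIFFERENT — A ⇓ S^9(Z), B ⇓ S^5(Z)

Working:
Term A:
  start: mul(add(SSZ, SZ), add(SSSZ, Z))
  step 1: mul(S(add(SZ, SZ)), add(SSSZ, Z))
  step 2: add(add(SSSZ, Z), mul(add(SZ, SZ), add(SSSZ, Z)))
  step 3: add(S(add(SSZ, Z)), mul(add(SZ, SZ), add(SSSZ, Z)))
  step 4: S(add(add(SSZ, Z), mul(add(SZ, SZ), add(SSSZ, Z))))
  step 5: S(add(S(add(SZ, Z)), mul(add(SZ, SZ), add(SSSZ, Z))))
  step 6: S(S(add(add(SZ, Z), mul(add(SZ, SZ), add(SSSZ, Z)))))
  step 7: S(S(add(S(add(Z, Z)), mul(add(SZ, SZ), add(SSSZ, Z)))))
  step 8: S(S(S(add(add(Z, Z), mul(add(SZ, SZ), add(SSSZ, Z))))))
  step 9: S(S(S(add(Z, mul(add(SZ, SZ), add(SSSZ, Z))))))
  step 10: S(S(S(mul(add(SZ, SZ), add(SSSZ, Z)))))
  step 11: S(S(S(mul(S(add(Z, SZ)), add(SSSZ, Z)))))
  step 12: S(S(S(add(add(SSSZ, Z), mul(add(Z, SZ), add(SSSZ, Z))))))
  step 13: S(S(S(add(S(add(SSZ, Z)), mul(add(Z, SZ), add(SSSZ, Z))))))
  step 14: S(S(S(S(add(add(SSZ, Z), mul(add(Z, SZ), add(SSSZ, Z)))))))
  step 15: S(S(S(S(add(S(add(SZ, Z)), mul(add(Z, SZ), add(SSSZ, Z)))))))
  step 16: S(S(S(S(S(add(add(SZ, Z), mul(add(Z, SZ), add(SSSZ, Z))))))))
  step 17: S(S(S(S(S(add(S(add(Z, Z)), mul(add(Z, SZ), add(SSSZ, Z))))))))
  step 18: S(S(S(S(S(S(add(add(Z, Z), mul(add(Z, SZ), add(SSSZ, Z)))))))))
  step 19: S(S(S(S(S(S(add(Z, mul(add(Z, SZ), add(SSSZ, Z)))))))))
  step 20: S(S(S(S(S(S(mul(add(Z, SZ), add(SSSZ, Z))))))))
  step 21: S(S(S(S(S(S(mul(SZ, add(SSSZ, Z))))))))
  step 22: S(S(S(S(S(S(add(add(SSSZ, Z), mul(Z, add(SSSZ, Z)))))))))
  step 23: S(S(S(S(S(S(add(S(add(SSZ, Z)), mul(Z, add(SSSZ, Z)))))))))
  step 24: S(S(S(S(S(S(S(add(add(SSZ, Z), mul(Z, add(SSSZ, Z))))))))))
  step 25: S(S(S(S(S(S(S(add(S(add(SZ, Z)), mul(Z, add(SSSZ, Z))))))))))
  step 26: S(S(S(S(S(S(S(S(add(add(SZ, Z), mul(Z, add(SSSZ, Z)))))))))))
  step 27: S(S(S(S(S(S(S(S(add(S(add(Z, Z)), mul(Z, add(SSSZ, Z)))))))))))
  step 28: S(S(S(S(S(S(S(S(S(add(add(Z, Z), mul(Z, add(SSSZ, Z))))))))))))
  step 29: S(S(S(S(S(S(S(S(S(add(Z, mul(Z, add(SSSZ, Z))))))))))))
  step 30: S(S(S(S(S(S(S(S(S(mul(Z, add(SSSZ, Z)))))))))))
  step 31: S^9(Z)

Term B:
  start: add(add(S^4(Z), SZ), mul(SSZ, Z))
  step 1: add(S(add(SSSZ, SZ)), mul(SSZ, Z))
  step 2: S(add(add(SSSZ, SZ), mul(SSZ, Z)))
  step 3: S(add(S(add(SSZ, SZ)), mul(SSZ, Z)))
  step 4: S(S(add(add(SSZ, SZ), mul(SSZ, Z))))
  step 5: S(S(add(S(add(SZ, SZ)), mul(SSZ, Z))))
  step 6: S(S(S(add(add(SZ, SZ), mul(SSZ, Z)))))
  step 7: S(S(S(add(S(add(Z, SZ)), mul(SSZ, Z)))))
  step 8: S(S(S(S(add(add(Z, SZ), mul(SSZ, Z))))))
  step 9: S(S(S(S(add(SZ, mul(SSZ, Z))))))
  step 10: S(S(S(S(S(add(Z, mul(SSZ, Z)))))))
  step 11: S(S(S(S(S(mul(SSZ, Z))))))
  step 12: S(S(S(S(S(add(Z, mul(SZ, Z)))))))
  step 13: S(S(S(S(S(mul(SZ, Z))))))
  step 14: S(S(S(S(S(add(Z, mul(Z, Z)))))))
  step 15: S(S(S(S(S(mul(Z, Z))))))
  step 16: S^5(Z)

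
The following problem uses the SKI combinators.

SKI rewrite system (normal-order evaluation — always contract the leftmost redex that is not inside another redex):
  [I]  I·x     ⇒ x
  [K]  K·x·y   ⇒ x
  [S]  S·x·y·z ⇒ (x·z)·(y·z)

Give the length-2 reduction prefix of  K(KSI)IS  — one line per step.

Answer: after 2 steps: SS

Reduction:
  start: K(KSI)IS
  →1  KSIS
  →2  SS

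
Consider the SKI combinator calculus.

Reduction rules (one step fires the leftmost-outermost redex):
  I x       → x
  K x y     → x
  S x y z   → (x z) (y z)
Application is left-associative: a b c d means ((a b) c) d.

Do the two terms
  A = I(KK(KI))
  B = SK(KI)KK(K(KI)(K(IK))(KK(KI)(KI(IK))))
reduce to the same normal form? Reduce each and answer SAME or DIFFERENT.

Term A:
  start: I(KK(KI))
  →1  KK(KI)
  →2  K

Term B:
  start: SK(KI)KK(K(KI)(K(IK))(KK(KI)(KI(IK))))
  →1  KK(KIK)K(K(KI)(K(IK))(KK(KI)(KI(IK))))
  →2  KK(K(KI)(K(IK))(KK(KI)(KI(IK))))
  →3  K

Answer: SAME — A ⇓ K, B ⇓ K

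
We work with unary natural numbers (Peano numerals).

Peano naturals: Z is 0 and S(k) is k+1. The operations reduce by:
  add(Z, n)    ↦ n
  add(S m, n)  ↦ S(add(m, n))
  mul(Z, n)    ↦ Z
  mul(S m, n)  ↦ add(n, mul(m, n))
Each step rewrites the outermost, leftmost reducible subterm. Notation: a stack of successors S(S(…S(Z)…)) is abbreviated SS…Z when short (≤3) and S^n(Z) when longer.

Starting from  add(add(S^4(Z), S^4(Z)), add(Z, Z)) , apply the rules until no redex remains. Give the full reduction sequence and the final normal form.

Answer: normal form = S^8(Z)  (in 15 steps)

Derivation:
  start: add(add(S^4(Z), S^4(Z)), add(Z, Z))
  →1  add(S(add(SSSZ, S^4(Z))), add(Z, Z))
  →2  S(add(add(SSSZ, S^4(Z)), add(Z, Z)))
  →3  S(add(S(add(SSZ, S^4(Z))), add(Z, Z)))
  →4  S(S(add(add(SSZ, S^4(Z)), add(Z, Z))))
  →5  S(S(add(S(add(SZ, S^4(Z))), add(Z, Z))))
  →6  S(S(S(add(add(SZ, S^4(Z)), add(Z, Z)))))
  →7  S(S(S(add(S(add(Z, S^4(Z))), add(Z, Z)))))
  →8  S(S(S(S(add(add(Z, S^4(Z)), add(Z, Z))))))
  →9  S(S(S(S(add(S^4(Z), add(Z, Z))))))
  →10  S(S(S(S(S(add(SSSZ, add(Z, Z)))))))
  →11  S(S(S(S(S(S(add(SSZ, add(Z, Z))))))))
  →12  S(S(S(S(S(S(S(add(SZ, add(Z, Z)))))))))
  →13  S(S(S(S(S(S(S(S(add(Z, add(Z, Z))))))))))
  →14  S(S(S(S(S(S(S(S(add(Z, Z)))))))))
  →15  S^8(Z)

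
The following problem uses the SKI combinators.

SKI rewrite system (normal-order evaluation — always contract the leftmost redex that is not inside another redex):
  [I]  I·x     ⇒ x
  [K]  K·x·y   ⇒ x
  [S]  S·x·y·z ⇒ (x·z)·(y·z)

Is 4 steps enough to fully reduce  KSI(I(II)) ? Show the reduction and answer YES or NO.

Answer: YES — reaches normal form SI in 3 ≤ 4 steps

Working:
  start: KSI(I(II))
  [1] S(I(II))
  [2] S(II)
  [3] SI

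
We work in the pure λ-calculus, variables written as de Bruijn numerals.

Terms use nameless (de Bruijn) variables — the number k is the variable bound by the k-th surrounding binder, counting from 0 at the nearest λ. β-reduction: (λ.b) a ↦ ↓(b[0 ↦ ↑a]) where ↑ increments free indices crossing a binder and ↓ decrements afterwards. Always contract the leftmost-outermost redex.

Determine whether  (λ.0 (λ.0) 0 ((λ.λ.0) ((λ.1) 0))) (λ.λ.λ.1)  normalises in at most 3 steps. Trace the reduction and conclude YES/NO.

Answer: NO — after 3 steps the term is (λ.λ.λ.λ.1) ((λ.λ.0) ((λ.λ.λ.λ.1) (λ.λ.λ.1))), not yet normal

Derivation:
  start: (λ.0 (λ.0) 0 ((λ.λ.0) ((λ.1) 0))) (λ.λ.λ.1)
  [1] (λ.λ.λ.1) (λ.0) (λ.λ.λ.1) ((λ.λ.0) ((λ.λ.λ.λ.1) (λ.λ.λ.1)))
  [2] (λ.λ.1) (λ.λ.λ.1) ((λ.λ.0) ((λ.λ.λ.λ.1) (λ.λ.λ.1)))
  [3] (λ.λ.λ.λ.1) ((λ.λ.0) ((λ.λ.λ.λ.1) (λ.λ.λ.1)))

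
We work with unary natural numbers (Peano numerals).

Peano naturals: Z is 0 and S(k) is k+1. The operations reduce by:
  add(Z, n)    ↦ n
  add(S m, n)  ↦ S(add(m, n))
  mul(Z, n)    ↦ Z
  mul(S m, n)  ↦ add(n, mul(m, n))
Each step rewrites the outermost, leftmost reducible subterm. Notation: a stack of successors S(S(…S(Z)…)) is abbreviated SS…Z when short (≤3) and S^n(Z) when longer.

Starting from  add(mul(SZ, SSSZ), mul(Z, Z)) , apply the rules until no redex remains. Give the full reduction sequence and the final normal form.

Answer: normal form = SSSZ  (in 11 steps)

Working:
  start: add(mul(SZ, SSSZ), mul(Z, Z))
  [1] add(add(SSSZ, mul(Z, SSSZ)), mul(Z, Z))
  [2] add(S(add(SSZ, mul(Z, SSSZ))), mul(Z, Z))
  [3] S(add(add(SSZ, mul(Z, SSSZ)), mul(Z, Z)))
  [4] S(add(S(add(SZ, mul(Z, SSSZ))), mul(Z, Z)))
  [5] S(S(add(add(SZ, mul(Z, SSSZ)), mul(Z, Z))))
  [6] S(S(add(S(add(Z, mul(Z, SSSZ))), mul(Z, Z))))
  [7] S(S(S(add(add(Z, mul(Z, SSSZ)), mul(Z, Z)))))
  [8] S(S(S(add(mul(Z, SSSZ), mul(Z, Z)))))
  [9] S(S(S(add(Z, mul(Z, Z)))))
  [10] S(S(S(mul(Z, Z))))
  [11] SSSZ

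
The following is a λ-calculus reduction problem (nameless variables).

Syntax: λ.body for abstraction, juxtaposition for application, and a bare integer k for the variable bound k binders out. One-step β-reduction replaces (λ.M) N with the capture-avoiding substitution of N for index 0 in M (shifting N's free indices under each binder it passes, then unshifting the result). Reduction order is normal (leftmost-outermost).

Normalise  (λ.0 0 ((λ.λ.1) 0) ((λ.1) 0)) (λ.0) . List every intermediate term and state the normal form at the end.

  start: (λ.0 0 ((λ.λ.1) 0) ((λ.1) 0)) (λ.0)
  [1] (λ.0) (λ.0) ((λ.λ.1) (λ.0)) ((λ.λ.0) (λ.0))
  [2] (λ.0) ((λ.λ.1) (λ.0)) ((λ.λ.0) (λ.0))
  [3] (λ.λ.1) (λ.0) ((λ.λ.0) (λ.0))
  [4] (λ.λ.0) ((λ.λ.0) (λ.0))
  [5] λ.0

Answer: normal form = λ.0  (in 5 steps)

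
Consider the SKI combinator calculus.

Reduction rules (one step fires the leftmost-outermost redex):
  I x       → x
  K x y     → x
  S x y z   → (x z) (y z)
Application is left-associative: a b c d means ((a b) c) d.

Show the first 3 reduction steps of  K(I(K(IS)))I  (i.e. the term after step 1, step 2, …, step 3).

Answer: after 3 steps: KS

Reduction:
  start: K(I(K(IS)))I
  →1  I(K(IS))
  →2  K(IS)
  →3  KS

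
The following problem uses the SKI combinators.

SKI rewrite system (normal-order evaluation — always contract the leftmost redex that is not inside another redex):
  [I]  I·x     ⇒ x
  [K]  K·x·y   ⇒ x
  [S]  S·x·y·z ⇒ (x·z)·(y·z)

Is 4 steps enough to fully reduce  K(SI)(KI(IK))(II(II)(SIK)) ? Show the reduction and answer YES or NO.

  start: K(SI)(KI(IK))(II(II)(SIK))
  step 1: SI(II(II)(SIK))
  step 2: SI(I(II)(SIK))
  step 3: SI(II(SIK))
  step 4: SI(I(SIK))

Answer: NO — after 4 steps the term is SI(I(SIK)), not yet normal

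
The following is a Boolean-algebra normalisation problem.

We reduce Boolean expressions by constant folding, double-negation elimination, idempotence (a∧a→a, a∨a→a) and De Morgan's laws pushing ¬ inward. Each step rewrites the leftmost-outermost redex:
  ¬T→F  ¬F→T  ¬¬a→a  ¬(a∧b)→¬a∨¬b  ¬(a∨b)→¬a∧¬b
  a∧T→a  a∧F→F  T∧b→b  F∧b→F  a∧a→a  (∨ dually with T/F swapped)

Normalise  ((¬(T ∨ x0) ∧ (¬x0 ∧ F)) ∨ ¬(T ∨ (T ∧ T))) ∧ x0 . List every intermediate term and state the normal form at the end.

  start: ((¬(T ∨ x0) ∧ (¬x0 ∧ F)) ∨ ¬(T ∨ (T ∧ T))) ∧ x0
  step 1: (((¬T ∧ ¬x0) ∧ (¬x0 ∧ F)) ∨ ¬(T ∨ (T ∧ T))) ∧ x0
  step 2: (((F ∧ ¬x0) ∧ (¬x0 ∧ F)) ∨ ¬(T ∨ (T ∧ T))) ∧ x0
  step 3: ((F ∧ (¬x0 ∧ F)) ∨ ¬(T ∨ (T ∧ T))) ∧ x0
  step 4: (F ∨ ¬(T ∨ (T ∧ T))) ∧ x0
  step 5: ¬(T ∨ (T ∧ T)) ∧ x0
  step 6: (¬T ∧ ¬(T ∧ T)) ∧ x0
  step 7: (F ∧ ¬(T ∧ T)) ∧ x0
  step 8: F ∧ x0
  step 9: F

Answer: normal form = F  (in 9 steps)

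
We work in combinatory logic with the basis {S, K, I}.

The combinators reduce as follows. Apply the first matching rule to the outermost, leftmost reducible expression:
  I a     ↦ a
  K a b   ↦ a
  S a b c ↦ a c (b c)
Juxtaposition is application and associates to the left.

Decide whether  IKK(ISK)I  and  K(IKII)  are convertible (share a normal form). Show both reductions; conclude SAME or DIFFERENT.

Answer: SAME — A ⇓ KI, B ⇓ KI

Reduction:
Term A:
  start: IKK(ISK)I
  →1  KK(ISK)I
  →2  KI

Term B:
  start: K(IKII)
  →1  K(KII)
  →2  KI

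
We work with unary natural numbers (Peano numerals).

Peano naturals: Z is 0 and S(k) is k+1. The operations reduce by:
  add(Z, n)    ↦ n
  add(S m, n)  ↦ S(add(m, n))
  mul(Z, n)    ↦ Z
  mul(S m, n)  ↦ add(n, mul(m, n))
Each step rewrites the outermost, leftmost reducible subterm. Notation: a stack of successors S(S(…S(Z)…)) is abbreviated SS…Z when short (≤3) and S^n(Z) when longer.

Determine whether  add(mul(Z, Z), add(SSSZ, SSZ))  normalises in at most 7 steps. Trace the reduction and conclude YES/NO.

Answer: YES — reaches normal form S^5(Z) in 6 ≤ 7 steps

Derivation:
  start: add(mul(Z, Z), add(SSSZ, SSZ))
  →1  add(Z, add(SSSZ, SSZ))
  →2  add(SSSZ, SSZ)
  →3  S(add(SSZ, SSZ))
  →4  S(S(add(SZ, SSZ)))
  →5  S(S(S(add(Z, SSZ))))
  →6  S^5(Z)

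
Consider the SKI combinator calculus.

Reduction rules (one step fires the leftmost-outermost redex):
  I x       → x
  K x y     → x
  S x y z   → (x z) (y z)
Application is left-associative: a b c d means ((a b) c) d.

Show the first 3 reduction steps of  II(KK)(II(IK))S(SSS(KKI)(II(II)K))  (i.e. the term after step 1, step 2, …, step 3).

Answer: after 3 steps: KS(SSS(KKI)(II(II)K))

Reduction:
  start: II(KK)(II(IK))S(SSS(KKI)(II(II)K))
  [1] I(KK)(II(IK))S(SSS(KKI)(II(II)K))
  [2] KK(II(IK))S(SSS(KKI)(II(II)K))
  [3] KS(SSS(KKI)(II(II)K))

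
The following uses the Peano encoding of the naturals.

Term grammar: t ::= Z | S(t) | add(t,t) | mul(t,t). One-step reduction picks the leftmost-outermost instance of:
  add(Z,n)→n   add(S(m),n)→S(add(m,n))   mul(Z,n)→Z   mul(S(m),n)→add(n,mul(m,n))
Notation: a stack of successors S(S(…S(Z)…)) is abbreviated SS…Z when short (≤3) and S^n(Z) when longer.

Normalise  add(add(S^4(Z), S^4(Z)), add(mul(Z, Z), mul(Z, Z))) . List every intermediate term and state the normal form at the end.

  start: add(add(S^4(Z), S^4(Z)), add(mul(Z, Z), mul(Z, Z)))
  →1  add(S(add(SSSZ, S^4(Z))), add(mul(Z, Z), mul(Z, Z)))
  →2  S(add(add(SSSZ, S^4(Z)), add(mul(Z, Z), mul(Z, Z))))
  →3  S(add(S(add(SSZ, S^4(Z))), add(mul(Z, Z), mul(Z, Z))))
  →4  S(S(add(add(SSZ, S^4(Z)), add(mul(Z, Z), mul(Z, Z)))))
  →5  S(S(add(S(add(SZ, S^4(Z))), add(mul(Z, Z), mul(Z, Z)))))
  →6  S(S(S(add(add(SZ, S^4(Z)), add(mul(Z, Z), mul(Z, Z))))))
  →7  S(S(S(add(S(add(Z, S^4(Z))), add(mul(Z, Z), mul(Z, Z))))))
  →8  S(S(S(S(add(add(Z, S^4(Z)), add(mul(Z, Z), mul(Z, Z)))))))
  →9  S(S(S(S(add(S^4(Z), add(mul(Z, Z), mul(Z, Z)))))))
  →10  S(S(S(S(S(add(SSSZ, add(mul(Z, Z), mul(Z, Z))))))))
  →11  S(S(S(S(S(S(add(SSZ, add(mul(Z, Z), mul(Z, Z)))))))))
  →12  S(S(S(S(S(S(S(add(SZ, add(mul(Z, Z), mul(Z, Z))))))))))
  →13  S(S(S(S(S(S(S(S(add(Z, add(mul(Z, Z), mul(Z, Z)))))))))))
  →14  S(S(S(S(S(S(S(S(add(mul(Z, Z), mul(Z, Z))))))))))
  →15  S(S(S(S(S(S(S(S(add(Z, mul(Z, Z))))))))))
  →16  S(S(S(S(S(S(S(S(mul(Z, Z)))))))))
  →17  S^8(Z)

Answer: normal form = S^8(Z)  (in 17 steps)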